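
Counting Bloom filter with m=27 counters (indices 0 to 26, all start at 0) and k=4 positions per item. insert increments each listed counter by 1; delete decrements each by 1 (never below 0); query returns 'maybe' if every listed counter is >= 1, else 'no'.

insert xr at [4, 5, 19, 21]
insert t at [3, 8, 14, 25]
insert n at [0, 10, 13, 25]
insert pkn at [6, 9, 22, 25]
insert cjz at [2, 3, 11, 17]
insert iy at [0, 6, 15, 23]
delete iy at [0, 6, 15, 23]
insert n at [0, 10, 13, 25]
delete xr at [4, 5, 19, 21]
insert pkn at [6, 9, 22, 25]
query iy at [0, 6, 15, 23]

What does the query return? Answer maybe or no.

Answer: no

Derivation:
Step 1: insert xr at [4, 5, 19, 21] -> counters=[0,0,0,0,1,1,0,0,0,0,0,0,0,0,0,0,0,0,0,1,0,1,0,0,0,0,0]
Step 2: insert t at [3, 8, 14, 25] -> counters=[0,0,0,1,1,1,0,0,1,0,0,0,0,0,1,0,0,0,0,1,0,1,0,0,0,1,0]
Step 3: insert n at [0, 10, 13, 25] -> counters=[1,0,0,1,1,1,0,0,1,0,1,0,0,1,1,0,0,0,0,1,0,1,0,0,0,2,0]
Step 4: insert pkn at [6, 9, 22, 25] -> counters=[1,0,0,1,1,1,1,0,1,1,1,0,0,1,1,0,0,0,0,1,0,1,1,0,0,3,0]
Step 5: insert cjz at [2, 3, 11, 17] -> counters=[1,0,1,2,1,1,1,0,1,1,1,1,0,1,1,0,0,1,0,1,0,1,1,0,0,3,0]
Step 6: insert iy at [0, 6, 15, 23] -> counters=[2,0,1,2,1,1,2,0,1,1,1,1,0,1,1,1,0,1,0,1,0,1,1,1,0,3,0]
Step 7: delete iy at [0, 6, 15, 23] -> counters=[1,0,1,2,1,1,1,0,1,1,1,1,0,1,1,0,0,1,0,1,0,1,1,0,0,3,0]
Step 8: insert n at [0, 10, 13, 25] -> counters=[2,0,1,2,1,1,1,0,1,1,2,1,0,2,1,0,0,1,0,1,0,1,1,0,0,4,0]
Step 9: delete xr at [4, 5, 19, 21] -> counters=[2,0,1,2,0,0,1,0,1,1,2,1,0,2,1,0,0,1,0,0,0,0,1,0,0,4,0]
Step 10: insert pkn at [6, 9, 22, 25] -> counters=[2,0,1,2,0,0,2,0,1,2,2,1,0,2,1,0,0,1,0,0,0,0,2,0,0,5,0]
Query iy: check counters[0]=2 counters[6]=2 counters[15]=0 counters[23]=0 -> no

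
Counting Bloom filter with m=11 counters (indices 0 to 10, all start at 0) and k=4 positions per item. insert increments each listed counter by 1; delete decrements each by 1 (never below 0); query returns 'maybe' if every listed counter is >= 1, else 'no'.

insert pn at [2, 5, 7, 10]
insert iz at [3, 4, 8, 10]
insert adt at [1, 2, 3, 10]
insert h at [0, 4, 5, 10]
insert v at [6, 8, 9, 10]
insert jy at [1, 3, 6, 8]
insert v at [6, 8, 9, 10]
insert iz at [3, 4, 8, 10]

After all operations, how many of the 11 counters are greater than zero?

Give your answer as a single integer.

Answer: 11

Derivation:
Step 1: insert pn at [2, 5, 7, 10] -> counters=[0,0,1,0,0,1,0,1,0,0,1]
Step 2: insert iz at [3, 4, 8, 10] -> counters=[0,0,1,1,1,1,0,1,1,0,2]
Step 3: insert adt at [1, 2, 3, 10] -> counters=[0,1,2,2,1,1,0,1,1,0,3]
Step 4: insert h at [0, 4, 5, 10] -> counters=[1,1,2,2,2,2,0,1,1,0,4]
Step 5: insert v at [6, 8, 9, 10] -> counters=[1,1,2,2,2,2,1,1,2,1,5]
Step 6: insert jy at [1, 3, 6, 8] -> counters=[1,2,2,3,2,2,2,1,3,1,5]
Step 7: insert v at [6, 8, 9, 10] -> counters=[1,2,2,3,2,2,3,1,4,2,6]
Step 8: insert iz at [3, 4, 8, 10] -> counters=[1,2,2,4,3,2,3,1,5,2,7]
Final counters=[1,2,2,4,3,2,3,1,5,2,7] -> 11 nonzero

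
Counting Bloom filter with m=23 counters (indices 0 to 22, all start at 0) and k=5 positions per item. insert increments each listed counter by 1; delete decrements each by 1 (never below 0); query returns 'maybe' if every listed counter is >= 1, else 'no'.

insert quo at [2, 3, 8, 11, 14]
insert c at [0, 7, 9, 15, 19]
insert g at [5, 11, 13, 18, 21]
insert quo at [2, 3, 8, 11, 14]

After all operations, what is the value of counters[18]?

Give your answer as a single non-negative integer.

Answer: 1

Derivation:
Step 1: insert quo at [2, 3, 8, 11, 14] -> counters=[0,0,1,1,0,0,0,0,1,0,0,1,0,0,1,0,0,0,0,0,0,0,0]
Step 2: insert c at [0, 7, 9, 15, 19] -> counters=[1,0,1,1,0,0,0,1,1,1,0,1,0,0,1,1,0,0,0,1,0,0,0]
Step 3: insert g at [5, 11, 13, 18, 21] -> counters=[1,0,1,1,0,1,0,1,1,1,0,2,0,1,1,1,0,0,1,1,0,1,0]
Step 4: insert quo at [2, 3, 8, 11, 14] -> counters=[1,0,2,2,0,1,0,1,2,1,0,3,0,1,2,1,0,0,1,1,0,1,0]
Final counters=[1,0,2,2,0,1,0,1,2,1,0,3,0,1,2,1,0,0,1,1,0,1,0] -> counters[18]=1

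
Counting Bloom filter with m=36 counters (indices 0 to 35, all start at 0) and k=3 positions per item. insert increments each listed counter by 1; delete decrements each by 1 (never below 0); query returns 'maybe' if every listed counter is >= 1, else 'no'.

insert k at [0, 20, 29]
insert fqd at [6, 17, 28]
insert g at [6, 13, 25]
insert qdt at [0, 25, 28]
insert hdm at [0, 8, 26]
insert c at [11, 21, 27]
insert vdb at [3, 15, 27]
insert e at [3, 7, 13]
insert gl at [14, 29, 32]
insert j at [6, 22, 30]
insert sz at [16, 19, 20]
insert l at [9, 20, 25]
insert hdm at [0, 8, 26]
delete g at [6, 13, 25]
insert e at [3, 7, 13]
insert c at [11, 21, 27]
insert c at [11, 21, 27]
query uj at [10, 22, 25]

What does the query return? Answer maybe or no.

Answer: no

Derivation:
Step 1: insert k at [0, 20, 29] -> counters=[1,0,0,0,0,0,0,0,0,0,0,0,0,0,0,0,0,0,0,0,1,0,0,0,0,0,0,0,0,1,0,0,0,0,0,0]
Step 2: insert fqd at [6, 17, 28] -> counters=[1,0,0,0,0,0,1,0,0,0,0,0,0,0,0,0,0,1,0,0,1,0,0,0,0,0,0,0,1,1,0,0,0,0,0,0]
Step 3: insert g at [6, 13, 25] -> counters=[1,0,0,0,0,0,2,0,0,0,0,0,0,1,0,0,0,1,0,0,1,0,0,0,0,1,0,0,1,1,0,0,0,0,0,0]
Step 4: insert qdt at [0, 25, 28] -> counters=[2,0,0,0,0,0,2,0,0,0,0,0,0,1,0,0,0,1,0,0,1,0,0,0,0,2,0,0,2,1,0,0,0,0,0,0]
Step 5: insert hdm at [0, 8, 26] -> counters=[3,0,0,0,0,0,2,0,1,0,0,0,0,1,0,0,0,1,0,0,1,0,0,0,0,2,1,0,2,1,0,0,0,0,0,0]
Step 6: insert c at [11, 21, 27] -> counters=[3,0,0,0,0,0,2,0,1,0,0,1,0,1,0,0,0,1,0,0,1,1,0,0,0,2,1,1,2,1,0,0,0,0,0,0]
Step 7: insert vdb at [3, 15, 27] -> counters=[3,0,0,1,0,0,2,0,1,0,0,1,0,1,0,1,0,1,0,0,1,1,0,0,0,2,1,2,2,1,0,0,0,0,0,0]
Step 8: insert e at [3, 7, 13] -> counters=[3,0,0,2,0,0,2,1,1,0,0,1,0,2,0,1,0,1,0,0,1,1,0,0,0,2,1,2,2,1,0,0,0,0,0,0]
Step 9: insert gl at [14, 29, 32] -> counters=[3,0,0,2,0,0,2,1,1,0,0,1,0,2,1,1,0,1,0,0,1,1,0,0,0,2,1,2,2,2,0,0,1,0,0,0]
Step 10: insert j at [6, 22, 30] -> counters=[3,0,0,2,0,0,3,1,1,0,0,1,0,2,1,1,0,1,0,0,1,1,1,0,0,2,1,2,2,2,1,0,1,0,0,0]
Step 11: insert sz at [16, 19, 20] -> counters=[3,0,0,2,0,0,3,1,1,0,0,1,0,2,1,1,1,1,0,1,2,1,1,0,0,2,1,2,2,2,1,0,1,0,0,0]
Step 12: insert l at [9, 20, 25] -> counters=[3,0,0,2,0,0,3,1,1,1,0,1,0,2,1,1,1,1,0,1,3,1,1,0,0,3,1,2,2,2,1,0,1,0,0,0]
Step 13: insert hdm at [0, 8, 26] -> counters=[4,0,0,2,0,0,3,1,2,1,0,1,0,2,1,1,1,1,0,1,3,1,1,0,0,3,2,2,2,2,1,0,1,0,0,0]
Step 14: delete g at [6, 13, 25] -> counters=[4,0,0,2,0,0,2,1,2,1,0,1,0,1,1,1,1,1,0,1,3,1,1,0,0,2,2,2,2,2,1,0,1,0,0,0]
Step 15: insert e at [3, 7, 13] -> counters=[4,0,0,3,0,0,2,2,2,1,0,1,0,2,1,1,1,1,0,1,3,1,1,0,0,2,2,2,2,2,1,0,1,0,0,0]
Step 16: insert c at [11, 21, 27] -> counters=[4,0,0,3,0,0,2,2,2,1,0,2,0,2,1,1,1,1,0,1,3,2,1,0,0,2,2,3,2,2,1,0,1,0,0,0]
Step 17: insert c at [11, 21, 27] -> counters=[4,0,0,3,0,0,2,2,2,1,0,3,0,2,1,1,1,1,0,1,3,3,1,0,0,2,2,4,2,2,1,0,1,0,0,0]
Query uj: check counters[10]=0 counters[22]=1 counters[25]=2 -> no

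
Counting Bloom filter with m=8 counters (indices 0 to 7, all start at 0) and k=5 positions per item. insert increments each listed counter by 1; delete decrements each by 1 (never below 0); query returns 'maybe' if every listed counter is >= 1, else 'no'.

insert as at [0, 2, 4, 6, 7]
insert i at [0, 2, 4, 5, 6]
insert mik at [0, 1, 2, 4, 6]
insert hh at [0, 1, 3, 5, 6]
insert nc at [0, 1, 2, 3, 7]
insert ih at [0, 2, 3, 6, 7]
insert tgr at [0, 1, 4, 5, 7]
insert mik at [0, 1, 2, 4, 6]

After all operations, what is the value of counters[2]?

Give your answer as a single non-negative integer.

Answer: 6

Derivation:
Step 1: insert as at [0, 2, 4, 6, 7] -> counters=[1,0,1,0,1,0,1,1]
Step 2: insert i at [0, 2, 4, 5, 6] -> counters=[2,0,2,0,2,1,2,1]
Step 3: insert mik at [0, 1, 2, 4, 6] -> counters=[3,1,3,0,3,1,3,1]
Step 4: insert hh at [0, 1, 3, 5, 6] -> counters=[4,2,3,1,3,2,4,1]
Step 5: insert nc at [0, 1, 2, 3, 7] -> counters=[5,3,4,2,3,2,4,2]
Step 6: insert ih at [0, 2, 3, 6, 7] -> counters=[6,3,5,3,3,2,5,3]
Step 7: insert tgr at [0, 1, 4, 5, 7] -> counters=[7,4,5,3,4,3,5,4]
Step 8: insert mik at [0, 1, 2, 4, 6] -> counters=[8,5,6,3,5,3,6,4]
Final counters=[8,5,6,3,5,3,6,4] -> counters[2]=6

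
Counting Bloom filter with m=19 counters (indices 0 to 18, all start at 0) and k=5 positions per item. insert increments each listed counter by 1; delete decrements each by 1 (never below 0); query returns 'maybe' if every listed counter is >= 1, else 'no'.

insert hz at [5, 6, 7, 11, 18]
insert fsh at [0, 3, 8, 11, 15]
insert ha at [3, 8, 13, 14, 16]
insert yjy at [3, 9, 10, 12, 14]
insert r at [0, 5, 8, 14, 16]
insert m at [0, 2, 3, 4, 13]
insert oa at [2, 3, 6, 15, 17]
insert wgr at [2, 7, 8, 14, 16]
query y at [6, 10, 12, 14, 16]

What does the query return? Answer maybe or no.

Answer: maybe

Derivation:
Step 1: insert hz at [5, 6, 7, 11, 18] -> counters=[0,0,0,0,0,1,1,1,0,0,0,1,0,0,0,0,0,0,1]
Step 2: insert fsh at [0, 3, 8, 11, 15] -> counters=[1,0,0,1,0,1,1,1,1,0,0,2,0,0,0,1,0,0,1]
Step 3: insert ha at [3, 8, 13, 14, 16] -> counters=[1,0,0,2,0,1,1,1,2,0,0,2,0,1,1,1,1,0,1]
Step 4: insert yjy at [3, 9, 10, 12, 14] -> counters=[1,0,0,3,0,1,1,1,2,1,1,2,1,1,2,1,1,0,1]
Step 5: insert r at [0, 5, 8, 14, 16] -> counters=[2,0,0,3,0,2,1,1,3,1,1,2,1,1,3,1,2,0,1]
Step 6: insert m at [0, 2, 3, 4, 13] -> counters=[3,0,1,4,1,2,1,1,3,1,1,2,1,2,3,1,2,0,1]
Step 7: insert oa at [2, 3, 6, 15, 17] -> counters=[3,0,2,5,1,2,2,1,3,1,1,2,1,2,3,2,2,1,1]
Step 8: insert wgr at [2, 7, 8, 14, 16] -> counters=[3,0,3,5,1,2,2,2,4,1,1,2,1,2,4,2,3,1,1]
Query y: check counters[6]=2 counters[10]=1 counters[12]=1 counters[14]=4 counters[16]=3 -> maybe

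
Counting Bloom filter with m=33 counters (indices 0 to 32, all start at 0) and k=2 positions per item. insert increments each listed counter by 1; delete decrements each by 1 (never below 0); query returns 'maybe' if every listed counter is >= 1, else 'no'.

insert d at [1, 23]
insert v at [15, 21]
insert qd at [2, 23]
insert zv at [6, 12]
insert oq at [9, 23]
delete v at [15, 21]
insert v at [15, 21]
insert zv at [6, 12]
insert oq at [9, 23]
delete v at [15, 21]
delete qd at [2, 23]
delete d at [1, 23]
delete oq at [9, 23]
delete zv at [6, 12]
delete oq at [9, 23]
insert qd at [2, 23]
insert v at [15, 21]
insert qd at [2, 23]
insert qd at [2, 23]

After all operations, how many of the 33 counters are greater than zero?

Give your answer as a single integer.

Step 1: insert d at [1, 23] -> counters=[0,1,0,0,0,0,0,0,0,0,0,0,0,0,0,0,0,0,0,0,0,0,0,1,0,0,0,0,0,0,0,0,0]
Step 2: insert v at [15, 21] -> counters=[0,1,0,0,0,0,0,0,0,0,0,0,0,0,0,1,0,0,0,0,0,1,0,1,0,0,0,0,0,0,0,0,0]
Step 3: insert qd at [2, 23] -> counters=[0,1,1,0,0,0,0,0,0,0,0,0,0,0,0,1,0,0,0,0,0,1,0,2,0,0,0,0,0,0,0,0,0]
Step 4: insert zv at [6, 12] -> counters=[0,1,1,0,0,0,1,0,0,0,0,0,1,0,0,1,0,0,0,0,0,1,0,2,0,0,0,0,0,0,0,0,0]
Step 5: insert oq at [9, 23] -> counters=[0,1,1,0,0,0,1,0,0,1,0,0,1,0,0,1,0,0,0,0,0,1,0,3,0,0,0,0,0,0,0,0,0]
Step 6: delete v at [15, 21] -> counters=[0,1,1,0,0,0,1,0,0,1,0,0,1,0,0,0,0,0,0,0,0,0,0,3,0,0,0,0,0,0,0,0,0]
Step 7: insert v at [15, 21] -> counters=[0,1,1,0,0,0,1,0,0,1,0,0,1,0,0,1,0,0,0,0,0,1,0,3,0,0,0,0,0,0,0,0,0]
Step 8: insert zv at [6, 12] -> counters=[0,1,1,0,0,0,2,0,0,1,0,0,2,0,0,1,0,0,0,0,0,1,0,3,0,0,0,0,0,0,0,0,0]
Step 9: insert oq at [9, 23] -> counters=[0,1,1,0,0,0,2,0,0,2,0,0,2,0,0,1,0,0,0,0,0,1,0,4,0,0,0,0,0,0,0,0,0]
Step 10: delete v at [15, 21] -> counters=[0,1,1,0,0,0,2,0,0,2,0,0,2,0,0,0,0,0,0,0,0,0,0,4,0,0,0,0,0,0,0,0,0]
Step 11: delete qd at [2, 23] -> counters=[0,1,0,0,0,0,2,0,0,2,0,0,2,0,0,0,0,0,0,0,0,0,0,3,0,0,0,0,0,0,0,0,0]
Step 12: delete d at [1, 23] -> counters=[0,0,0,0,0,0,2,0,0,2,0,0,2,0,0,0,0,0,0,0,0,0,0,2,0,0,0,0,0,0,0,0,0]
Step 13: delete oq at [9, 23] -> counters=[0,0,0,0,0,0,2,0,0,1,0,0,2,0,0,0,0,0,0,0,0,0,0,1,0,0,0,0,0,0,0,0,0]
Step 14: delete zv at [6, 12] -> counters=[0,0,0,0,0,0,1,0,0,1,0,0,1,0,0,0,0,0,0,0,0,0,0,1,0,0,0,0,0,0,0,0,0]
Step 15: delete oq at [9, 23] -> counters=[0,0,0,0,0,0,1,0,0,0,0,0,1,0,0,0,0,0,0,0,0,0,0,0,0,0,0,0,0,0,0,0,0]
Step 16: insert qd at [2, 23] -> counters=[0,0,1,0,0,0,1,0,0,0,0,0,1,0,0,0,0,0,0,0,0,0,0,1,0,0,0,0,0,0,0,0,0]
Step 17: insert v at [15, 21] -> counters=[0,0,1,0,0,0,1,0,0,0,0,0,1,0,0,1,0,0,0,0,0,1,0,1,0,0,0,0,0,0,0,0,0]
Step 18: insert qd at [2, 23] -> counters=[0,0,2,0,0,0,1,0,0,0,0,0,1,0,0,1,0,0,0,0,0,1,0,2,0,0,0,0,0,0,0,0,0]
Step 19: insert qd at [2, 23] -> counters=[0,0,3,0,0,0,1,0,0,0,0,0,1,0,0,1,0,0,0,0,0,1,0,3,0,0,0,0,0,0,0,0,0]
Final counters=[0,0,3,0,0,0,1,0,0,0,0,0,1,0,0,1,0,0,0,0,0,1,0,3,0,0,0,0,0,0,0,0,0] -> 6 nonzero

Answer: 6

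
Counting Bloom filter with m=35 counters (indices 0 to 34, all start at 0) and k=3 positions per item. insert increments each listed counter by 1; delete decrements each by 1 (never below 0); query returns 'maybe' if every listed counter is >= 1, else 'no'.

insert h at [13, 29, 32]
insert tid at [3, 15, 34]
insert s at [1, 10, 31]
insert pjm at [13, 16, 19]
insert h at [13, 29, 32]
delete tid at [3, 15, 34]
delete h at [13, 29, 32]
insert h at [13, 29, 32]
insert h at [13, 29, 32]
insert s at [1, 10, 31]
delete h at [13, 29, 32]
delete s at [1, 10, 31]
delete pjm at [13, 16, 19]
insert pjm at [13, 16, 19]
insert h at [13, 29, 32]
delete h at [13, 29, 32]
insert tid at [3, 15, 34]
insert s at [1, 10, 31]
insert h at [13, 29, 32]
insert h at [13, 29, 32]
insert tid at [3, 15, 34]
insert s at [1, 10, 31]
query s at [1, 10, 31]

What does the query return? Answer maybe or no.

Answer: maybe

Derivation:
Step 1: insert h at [13, 29, 32] -> counters=[0,0,0,0,0,0,0,0,0,0,0,0,0,1,0,0,0,0,0,0,0,0,0,0,0,0,0,0,0,1,0,0,1,0,0]
Step 2: insert tid at [3, 15, 34] -> counters=[0,0,0,1,0,0,0,0,0,0,0,0,0,1,0,1,0,0,0,0,0,0,0,0,0,0,0,0,0,1,0,0,1,0,1]
Step 3: insert s at [1, 10, 31] -> counters=[0,1,0,1,0,0,0,0,0,0,1,0,0,1,0,1,0,0,0,0,0,0,0,0,0,0,0,0,0,1,0,1,1,0,1]
Step 4: insert pjm at [13, 16, 19] -> counters=[0,1,0,1,0,0,0,0,0,0,1,0,0,2,0,1,1,0,0,1,0,0,0,0,0,0,0,0,0,1,0,1,1,0,1]
Step 5: insert h at [13, 29, 32] -> counters=[0,1,0,1,0,0,0,0,0,0,1,0,0,3,0,1,1,0,0,1,0,0,0,0,0,0,0,0,0,2,0,1,2,0,1]
Step 6: delete tid at [3, 15, 34] -> counters=[0,1,0,0,0,0,0,0,0,0,1,0,0,3,0,0,1,0,0,1,0,0,0,0,0,0,0,0,0,2,0,1,2,0,0]
Step 7: delete h at [13, 29, 32] -> counters=[0,1,0,0,0,0,0,0,0,0,1,0,0,2,0,0,1,0,0,1,0,0,0,0,0,0,0,0,0,1,0,1,1,0,0]
Step 8: insert h at [13, 29, 32] -> counters=[0,1,0,0,0,0,0,0,0,0,1,0,0,3,0,0,1,0,0,1,0,0,0,0,0,0,0,0,0,2,0,1,2,0,0]
Step 9: insert h at [13, 29, 32] -> counters=[0,1,0,0,0,0,0,0,0,0,1,0,0,4,0,0,1,0,0,1,0,0,0,0,0,0,0,0,0,3,0,1,3,0,0]
Step 10: insert s at [1, 10, 31] -> counters=[0,2,0,0,0,0,0,0,0,0,2,0,0,4,0,0,1,0,0,1,0,0,0,0,0,0,0,0,0,3,0,2,3,0,0]
Step 11: delete h at [13, 29, 32] -> counters=[0,2,0,0,0,0,0,0,0,0,2,0,0,3,0,0,1,0,0,1,0,0,0,0,0,0,0,0,0,2,0,2,2,0,0]
Step 12: delete s at [1, 10, 31] -> counters=[0,1,0,0,0,0,0,0,0,0,1,0,0,3,0,0,1,0,0,1,0,0,0,0,0,0,0,0,0,2,0,1,2,0,0]
Step 13: delete pjm at [13, 16, 19] -> counters=[0,1,0,0,0,0,0,0,0,0,1,0,0,2,0,0,0,0,0,0,0,0,0,0,0,0,0,0,0,2,0,1,2,0,0]
Step 14: insert pjm at [13, 16, 19] -> counters=[0,1,0,0,0,0,0,0,0,0,1,0,0,3,0,0,1,0,0,1,0,0,0,0,0,0,0,0,0,2,0,1,2,0,0]
Step 15: insert h at [13, 29, 32] -> counters=[0,1,0,0,0,0,0,0,0,0,1,0,0,4,0,0,1,0,0,1,0,0,0,0,0,0,0,0,0,3,0,1,3,0,0]
Step 16: delete h at [13, 29, 32] -> counters=[0,1,0,0,0,0,0,0,0,0,1,0,0,3,0,0,1,0,0,1,0,0,0,0,0,0,0,0,0,2,0,1,2,0,0]
Step 17: insert tid at [3, 15, 34] -> counters=[0,1,0,1,0,0,0,0,0,0,1,0,0,3,0,1,1,0,0,1,0,0,0,0,0,0,0,0,0,2,0,1,2,0,1]
Step 18: insert s at [1, 10, 31] -> counters=[0,2,0,1,0,0,0,0,0,0,2,0,0,3,0,1,1,0,0,1,0,0,0,0,0,0,0,0,0,2,0,2,2,0,1]
Step 19: insert h at [13, 29, 32] -> counters=[0,2,0,1,0,0,0,0,0,0,2,0,0,4,0,1,1,0,0,1,0,0,0,0,0,0,0,0,0,3,0,2,3,0,1]
Step 20: insert h at [13, 29, 32] -> counters=[0,2,0,1,0,0,0,0,0,0,2,0,0,5,0,1,1,0,0,1,0,0,0,0,0,0,0,0,0,4,0,2,4,0,1]
Step 21: insert tid at [3, 15, 34] -> counters=[0,2,0,2,0,0,0,0,0,0,2,0,0,5,0,2,1,0,0,1,0,0,0,0,0,0,0,0,0,4,0,2,4,0,2]
Step 22: insert s at [1, 10, 31] -> counters=[0,3,0,2,0,0,0,0,0,0,3,0,0,5,0,2,1,0,0,1,0,0,0,0,0,0,0,0,0,4,0,3,4,0,2]
Query s: check counters[1]=3 counters[10]=3 counters[31]=3 -> maybe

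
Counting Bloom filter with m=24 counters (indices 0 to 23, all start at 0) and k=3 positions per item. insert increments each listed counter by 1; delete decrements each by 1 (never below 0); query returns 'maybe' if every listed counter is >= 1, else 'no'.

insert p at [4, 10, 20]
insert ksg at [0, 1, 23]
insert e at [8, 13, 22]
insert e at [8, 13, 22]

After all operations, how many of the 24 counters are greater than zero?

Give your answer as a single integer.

Answer: 9

Derivation:
Step 1: insert p at [4, 10, 20] -> counters=[0,0,0,0,1,0,0,0,0,0,1,0,0,0,0,0,0,0,0,0,1,0,0,0]
Step 2: insert ksg at [0, 1, 23] -> counters=[1,1,0,0,1,0,0,0,0,0,1,0,0,0,0,0,0,0,0,0,1,0,0,1]
Step 3: insert e at [8, 13, 22] -> counters=[1,1,0,0,1,0,0,0,1,0,1,0,0,1,0,0,0,0,0,0,1,0,1,1]
Step 4: insert e at [8, 13, 22] -> counters=[1,1,0,0,1,0,0,0,2,0,1,0,0,2,0,0,0,0,0,0,1,0,2,1]
Final counters=[1,1,0,0,1,0,0,0,2,0,1,0,0,2,0,0,0,0,0,0,1,0,2,1] -> 9 nonzero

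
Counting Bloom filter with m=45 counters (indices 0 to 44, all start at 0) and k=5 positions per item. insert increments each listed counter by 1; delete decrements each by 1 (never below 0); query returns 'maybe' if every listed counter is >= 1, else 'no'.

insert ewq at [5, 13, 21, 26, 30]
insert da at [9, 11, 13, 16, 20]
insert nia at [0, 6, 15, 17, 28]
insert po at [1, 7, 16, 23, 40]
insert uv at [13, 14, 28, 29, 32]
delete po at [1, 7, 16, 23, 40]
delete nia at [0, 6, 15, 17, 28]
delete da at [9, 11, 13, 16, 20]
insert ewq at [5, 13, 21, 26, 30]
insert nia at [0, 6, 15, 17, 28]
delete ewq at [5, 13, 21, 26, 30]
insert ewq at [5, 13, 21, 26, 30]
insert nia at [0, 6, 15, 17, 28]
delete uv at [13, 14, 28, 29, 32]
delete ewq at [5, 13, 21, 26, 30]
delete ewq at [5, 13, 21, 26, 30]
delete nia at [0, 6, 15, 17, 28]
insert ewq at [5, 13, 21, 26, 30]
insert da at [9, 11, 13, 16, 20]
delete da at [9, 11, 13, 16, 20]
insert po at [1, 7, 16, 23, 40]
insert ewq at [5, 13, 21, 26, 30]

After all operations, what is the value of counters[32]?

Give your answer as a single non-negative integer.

Step 1: insert ewq at [5, 13, 21, 26, 30] -> counters=[0,0,0,0,0,1,0,0,0,0,0,0,0,1,0,0,0,0,0,0,0,1,0,0,0,0,1,0,0,0,1,0,0,0,0,0,0,0,0,0,0,0,0,0,0]
Step 2: insert da at [9, 11, 13, 16, 20] -> counters=[0,0,0,0,0,1,0,0,0,1,0,1,0,2,0,0,1,0,0,0,1,1,0,0,0,0,1,0,0,0,1,0,0,0,0,0,0,0,0,0,0,0,0,0,0]
Step 3: insert nia at [0, 6, 15, 17, 28] -> counters=[1,0,0,0,0,1,1,0,0,1,0,1,0,2,0,1,1,1,0,0,1,1,0,0,0,0,1,0,1,0,1,0,0,0,0,0,0,0,0,0,0,0,0,0,0]
Step 4: insert po at [1, 7, 16, 23, 40] -> counters=[1,1,0,0,0,1,1,1,0,1,0,1,0,2,0,1,2,1,0,0,1,1,0,1,0,0,1,0,1,0,1,0,0,0,0,0,0,0,0,0,1,0,0,0,0]
Step 5: insert uv at [13, 14, 28, 29, 32] -> counters=[1,1,0,0,0,1,1,1,0,1,0,1,0,3,1,1,2,1,0,0,1,1,0,1,0,0,1,0,2,1,1,0,1,0,0,0,0,0,0,0,1,0,0,0,0]
Step 6: delete po at [1, 7, 16, 23, 40] -> counters=[1,0,0,0,0,1,1,0,0,1,0,1,0,3,1,1,1,1,0,0,1,1,0,0,0,0,1,0,2,1,1,0,1,0,0,0,0,0,0,0,0,0,0,0,0]
Step 7: delete nia at [0, 6, 15, 17, 28] -> counters=[0,0,0,0,0,1,0,0,0,1,0,1,0,3,1,0,1,0,0,0,1,1,0,0,0,0,1,0,1,1,1,0,1,0,0,0,0,0,0,0,0,0,0,0,0]
Step 8: delete da at [9, 11, 13, 16, 20] -> counters=[0,0,0,0,0,1,0,0,0,0,0,0,0,2,1,0,0,0,0,0,0,1,0,0,0,0,1,0,1,1,1,0,1,0,0,0,0,0,0,0,0,0,0,0,0]
Step 9: insert ewq at [5, 13, 21, 26, 30] -> counters=[0,0,0,0,0,2,0,0,0,0,0,0,0,3,1,0,0,0,0,0,0,2,0,0,0,0,2,0,1,1,2,0,1,0,0,0,0,0,0,0,0,0,0,0,0]
Step 10: insert nia at [0, 6, 15, 17, 28] -> counters=[1,0,0,0,0,2,1,0,0,0,0,0,0,3,1,1,0,1,0,0,0,2,0,0,0,0,2,0,2,1,2,0,1,0,0,0,0,0,0,0,0,0,0,0,0]
Step 11: delete ewq at [5, 13, 21, 26, 30] -> counters=[1,0,0,0,0,1,1,0,0,0,0,0,0,2,1,1,0,1,0,0,0,1,0,0,0,0,1,0,2,1,1,0,1,0,0,0,0,0,0,0,0,0,0,0,0]
Step 12: insert ewq at [5, 13, 21, 26, 30] -> counters=[1,0,0,0,0,2,1,0,0,0,0,0,0,3,1,1,0,1,0,0,0,2,0,0,0,0,2,0,2,1,2,0,1,0,0,0,0,0,0,0,0,0,0,0,0]
Step 13: insert nia at [0, 6, 15, 17, 28] -> counters=[2,0,0,0,0,2,2,0,0,0,0,0,0,3,1,2,0,2,0,0,0,2,0,0,0,0,2,0,3,1,2,0,1,0,0,0,0,0,0,0,0,0,0,0,0]
Step 14: delete uv at [13, 14, 28, 29, 32] -> counters=[2,0,0,0,0,2,2,0,0,0,0,0,0,2,0,2,0,2,0,0,0,2,0,0,0,0,2,0,2,0,2,0,0,0,0,0,0,0,0,0,0,0,0,0,0]
Step 15: delete ewq at [5, 13, 21, 26, 30] -> counters=[2,0,0,0,0,1,2,0,0,0,0,0,0,1,0,2,0,2,0,0,0,1,0,0,0,0,1,0,2,0,1,0,0,0,0,0,0,0,0,0,0,0,0,0,0]
Step 16: delete ewq at [5, 13, 21, 26, 30] -> counters=[2,0,0,0,0,0,2,0,0,0,0,0,0,0,0,2,0,2,0,0,0,0,0,0,0,0,0,0,2,0,0,0,0,0,0,0,0,0,0,0,0,0,0,0,0]
Step 17: delete nia at [0, 6, 15, 17, 28] -> counters=[1,0,0,0,0,0,1,0,0,0,0,0,0,0,0,1,0,1,0,0,0,0,0,0,0,0,0,0,1,0,0,0,0,0,0,0,0,0,0,0,0,0,0,0,0]
Step 18: insert ewq at [5, 13, 21, 26, 30] -> counters=[1,0,0,0,0,1,1,0,0,0,0,0,0,1,0,1,0,1,0,0,0,1,0,0,0,0,1,0,1,0,1,0,0,0,0,0,0,0,0,0,0,0,0,0,0]
Step 19: insert da at [9, 11, 13, 16, 20] -> counters=[1,0,0,0,0,1,1,0,0,1,0,1,0,2,0,1,1,1,0,0,1,1,0,0,0,0,1,0,1,0,1,0,0,0,0,0,0,0,0,0,0,0,0,0,0]
Step 20: delete da at [9, 11, 13, 16, 20] -> counters=[1,0,0,0,0,1,1,0,0,0,0,0,0,1,0,1,0,1,0,0,0,1,0,0,0,0,1,0,1,0,1,0,0,0,0,0,0,0,0,0,0,0,0,0,0]
Step 21: insert po at [1, 7, 16, 23, 40] -> counters=[1,1,0,0,0,1,1,1,0,0,0,0,0,1,0,1,1,1,0,0,0,1,0,1,0,0,1,0,1,0,1,0,0,0,0,0,0,0,0,0,1,0,0,0,0]
Step 22: insert ewq at [5, 13, 21, 26, 30] -> counters=[1,1,0,0,0,2,1,1,0,0,0,0,0,2,0,1,1,1,0,0,0,2,0,1,0,0,2,0,1,0,2,0,0,0,0,0,0,0,0,0,1,0,0,0,0]
Final counters=[1,1,0,0,0,2,1,1,0,0,0,0,0,2,0,1,1,1,0,0,0,2,0,1,0,0,2,0,1,0,2,0,0,0,0,0,0,0,0,0,1,0,0,0,0] -> counters[32]=0

Answer: 0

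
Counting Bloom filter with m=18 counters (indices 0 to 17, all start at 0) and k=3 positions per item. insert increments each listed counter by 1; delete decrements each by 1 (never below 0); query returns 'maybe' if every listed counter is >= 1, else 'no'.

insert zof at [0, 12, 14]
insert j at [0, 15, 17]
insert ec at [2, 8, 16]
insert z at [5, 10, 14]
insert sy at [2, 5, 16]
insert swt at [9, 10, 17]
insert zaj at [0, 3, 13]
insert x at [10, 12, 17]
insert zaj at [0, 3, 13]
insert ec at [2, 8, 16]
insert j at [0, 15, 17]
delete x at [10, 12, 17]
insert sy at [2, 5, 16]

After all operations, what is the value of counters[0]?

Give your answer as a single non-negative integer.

Step 1: insert zof at [0, 12, 14] -> counters=[1,0,0,0,0,0,0,0,0,0,0,0,1,0,1,0,0,0]
Step 2: insert j at [0, 15, 17] -> counters=[2,0,0,0,0,0,0,0,0,0,0,0,1,0,1,1,0,1]
Step 3: insert ec at [2, 8, 16] -> counters=[2,0,1,0,0,0,0,0,1,0,0,0,1,0,1,1,1,1]
Step 4: insert z at [5, 10, 14] -> counters=[2,0,1,0,0,1,0,0,1,0,1,0,1,0,2,1,1,1]
Step 5: insert sy at [2, 5, 16] -> counters=[2,0,2,0,0,2,0,0,1,0,1,0,1,0,2,1,2,1]
Step 6: insert swt at [9, 10, 17] -> counters=[2,0,2,0,0,2,0,0,1,1,2,0,1,0,2,1,2,2]
Step 7: insert zaj at [0, 3, 13] -> counters=[3,0,2,1,0,2,0,0,1,1,2,0,1,1,2,1,2,2]
Step 8: insert x at [10, 12, 17] -> counters=[3,0,2,1,0,2,0,0,1,1,3,0,2,1,2,1,2,3]
Step 9: insert zaj at [0, 3, 13] -> counters=[4,0,2,2,0,2,0,0,1,1,3,0,2,2,2,1,2,3]
Step 10: insert ec at [2, 8, 16] -> counters=[4,0,3,2,0,2,0,0,2,1,3,0,2,2,2,1,3,3]
Step 11: insert j at [0, 15, 17] -> counters=[5,0,3,2,0,2,0,0,2,1,3,0,2,2,2,2,3,4]
Step 12: delete x at [10, 12, 17] -> counters=[5,0,3,2,0,2,0,0,2,1,2,0,1,2,2,2,3,3]
Step 13: insert sy at [2, 5, 16] -> counters=[5,0,4,2,0,3,0,0,2,1,2,0,1,2,2,2,4,3]
Final counters=[5,0,4,2,0,3,0,0,2,1,2,0,1,2,2,2,4,3] -> counters[0]=5

Answer: 5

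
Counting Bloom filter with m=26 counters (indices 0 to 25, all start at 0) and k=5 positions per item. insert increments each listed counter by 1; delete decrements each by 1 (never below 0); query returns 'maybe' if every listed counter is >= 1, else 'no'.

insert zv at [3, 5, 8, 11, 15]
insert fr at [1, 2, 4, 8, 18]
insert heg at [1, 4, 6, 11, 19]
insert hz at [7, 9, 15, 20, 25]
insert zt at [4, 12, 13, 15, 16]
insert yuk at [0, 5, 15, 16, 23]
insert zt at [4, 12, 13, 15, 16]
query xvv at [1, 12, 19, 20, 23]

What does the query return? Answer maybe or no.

Step 1: insert zv at [3, 5, 8, 11, 15] -> counters=[0,0,0,1,0,1,0,0,1,0,0,1,0,0,0,1,0,0,0,0,0,0,0,0,0,0]
Step 2: insert fr at [1, 2, 4, 8, 18] -> counters=[0,1,1,1,1,1,0,0,2,0,0,1,0,0,0,1,0,0,1,0,0,0,0,0,0,0]
Step 3: insert heg at [1, 4, 6, 11, 19] -> counters=[0,2,1,1,2,1,1,0,2,0,0,2,0,0,0,1,0,0,1,1,0,0,0,0,0,0]
Step 4: insert hz at [7, 9, 15, 20, 25] -> counters=[0,2,1,1,2,1,1,1,2,1,0,2,0,0,0,2,0,0,1,1,1,0,0,0,0,1]
Step 5: insert zt at [4, 12, 13, 15, 16] -> counters=[0,2,1,1,3,1,1,1,2,1,0,2,1,1,0,3,1,0,1,1,1,0,0,0,0,1]
Step 6: insert yuk at [0, 5, 15, 16, 23] -> counters=[1,2,1,1,3,2,1,1,2,1,0,2,1,1,0,4,2,0,1,1,1,0,0,1,0,1]
Step 7: insert zt at [4, 12, 13, 15, 16] -> counters=[1,2,1,1,4,2,1,1,2,1,0,2,2,2,0,5,3,0,1,1,1,0,0,1,0,1]
Query xvv: check counters[1]=2 counters[12]=2 counters[19]=1 counters[20]=1 counters[23]=1 -> maybe

Answer: maybe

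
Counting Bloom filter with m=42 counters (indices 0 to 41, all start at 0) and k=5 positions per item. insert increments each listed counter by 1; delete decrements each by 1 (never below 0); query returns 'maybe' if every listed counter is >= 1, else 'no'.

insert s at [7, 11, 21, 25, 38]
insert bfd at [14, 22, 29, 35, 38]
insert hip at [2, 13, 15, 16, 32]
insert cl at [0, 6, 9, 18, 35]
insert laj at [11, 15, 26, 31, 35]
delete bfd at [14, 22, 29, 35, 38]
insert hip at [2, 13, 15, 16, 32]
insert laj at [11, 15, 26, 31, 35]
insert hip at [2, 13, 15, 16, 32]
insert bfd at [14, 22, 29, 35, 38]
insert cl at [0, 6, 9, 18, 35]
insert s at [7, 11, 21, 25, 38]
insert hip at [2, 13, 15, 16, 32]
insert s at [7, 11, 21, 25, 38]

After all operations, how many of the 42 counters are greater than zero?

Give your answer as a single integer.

Answer: 20

Derivation:
Step 1: insert s at [7, 11, 21, 25, 38] -> counters=[0,0,0,0,0,0,0,1,0,0,0,1,0,0,0,0,0,0,0,0,0,1,0,0,0,1,0,0,0,0,0,0,0,0,0,0,0,0,1,0,0,0]
Step 2: insert bfd at [14, 22, 29, 35, 38] -> counters=[0,0,0,0,0,0,0,1,0,0,0,1,0,0,1,0,0,0,0,0,0,1,1,0,0,1,0,0,0,1,0,0,0,0,0,1,0,0,2,0,0,0]
Step 3: insert hip at [2, 13, 15, 16, 32] -> counters=[0,0,1,0,0,0,0,1,0,0,0,1,0,1,1,1,1,0,0,0,0,1,1,0,0,1,0,0,0,1,0,0,1,0,0,1,0,0,2,0,0,0]
Step 4: insert cl at [0, 6, 9, 18, 35] -> counters=[1,0,1,0,0,0,1,1,0,1,0,1,0,1,1,1,1,0,1,0,0,1,1,0,0,1,0,0,0,1,0,0,1,0,0,2,0,0,2,0,0,0]
Step 5: insert laj at [11, 15, 26, 31, 35] -> counters=[1,0,1,0,0,0,1,1,0,1,0,2,0,1,1,2,1,0,1,0,0,1,1,0,0,1,1,0,0,1,0,1,1,0,0,3,0,0,2,0,0,0]
Step 6: delete bfd at [14, 22, 29, 35, 38] -> counters=[1,0,1,0,0,0,1,1,0,1,0,2,0,1,0,2,1,0,1,0,0,1,0,0,0,1,1,0,0,0,0,1,1,0,0,2,0,0,1,0,0,0]
Step 7: insert hip at [2, 13, 15, 16, 32] -> counters=[1,0,2,0,0,0,1,1,0,1,0,2,0,2,0,3,2,0,1,0,0,1,0,0,0,1,1,0,0,0,0,1,2,0,0,2,0,0,1,0,0,0]
Step 8: insert laj at [11, 15, 26, 31, 35] -> counters=[1,0,2,0,0,0,1,1,0,1,0,3,0,2,0,4,2,0,1,0,0,1,0,0,0,1,2,0,0,0,0,2,2,0,0,3,0,0,1,0,0,0]
Step 9: insert hip at [2, 13, 15, 16, 32] -> counters=[1,0,3,0,0,0,1,1,0,1,0,3,0,3,0,5,3,0,1,0,0,1,0,0,0,1,2,0,0,0,0,2,3,0,0,3,0,0,1,0,0,0]
Step 10: insert bfd at [14, 22, 29, 35, 38] -> counters=[1,0,3,0,0,0,1,1,0,1,0,3,0,3,1,5,3,0,1,0,0,1,1,0,0,1,2,0,0,1,0,2,3,0,0,4,0,0,2,0,0,0]
Step 11: insert cl at [0, 6, 9, 18, 35] -> counters=[2,0,3,0,0,0,2,1,0,2,0,3,0,3,1,5,3,0,2,0,0,1,1,0,0,1,2,0,0,1,0,2,3,0,0,5,0,0,2,0,0,0]
Step 12: insert s at [7, 11, 21, 25, 38] -> counters=[2,0,3,0,0,0,2,2,0,2,0,4,0,3,1,5,3,0,2,0,0,2,1,0,0,2,2,0,0,1,0,2,3,0,0,5,0,0,3,0,0,0]
Step 13: insert hip at [2, 13, 15, 16, 32] -> counters=[2,0,4,0,0,0,2,2,0,2,0,4,0,4,1,6,4,0,2,0,0,2,1,0,0,2,2,0,0,1,0,2,4,0,0,5,0,0,3,0,0,0]
Step 14: insert s at [7, 11, 21, 25, 38] -> counters=[2,0,4,0,0,0,2,3,0,2,0,5,0,4,1,6,4,0,2,0,0,3,1,0,0,3,2,0,0,1,0,2,4,0,0,5,0,0,4,0,0,0]
Final counters=[2,0,4,0,0,0,2,3,0,2,0,5,0,4,1,6,4,0,2,0,0,3,1,0,0,3,2,0,0,1,0,2,4,0,0,5,0,0,4,0,0,0] -> 20 nonzero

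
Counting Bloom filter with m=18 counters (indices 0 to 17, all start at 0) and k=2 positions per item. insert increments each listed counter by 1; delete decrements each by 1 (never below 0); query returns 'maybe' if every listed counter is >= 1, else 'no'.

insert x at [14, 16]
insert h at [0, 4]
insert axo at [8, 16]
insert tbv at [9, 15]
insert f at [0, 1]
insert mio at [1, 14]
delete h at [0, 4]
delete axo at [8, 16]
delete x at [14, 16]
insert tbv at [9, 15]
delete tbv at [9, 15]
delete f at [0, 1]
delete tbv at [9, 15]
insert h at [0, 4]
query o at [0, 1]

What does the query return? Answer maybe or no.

Answer: maybe

Derivation:
Step 1: insert x at [14, 16] -> counters=[0,0,0,0,0,0,0,0,0,0,0,0,0,0,1,0,1,0]
Step 2: insert h at [0, 4] -> counters=[1,0,0,0,1,0,0,0,0,0,0,0,0,0,1,0,1,0]
Step 3: insert axo at [8, 16] -> counters=[1,0,0,0,1,0,0,0,1,0,0,0,0,0,1,0,2,0]
Step 4: insert tbv at [9, 15] -> counters=[1,0,0,0,1,0,0,0,1,1,0,0,0,0,1,1,2,0]
Step 5: insert f at [0, 1] -> counters=[2,1,0,0,1,0,0,0,1,1,0,0,0,0,1,1,2,0]
Step 6: insert mio at [1, 14] -> counters=[2,2,0,0,1,0,0,0,1,1,0,0,0,0,2,1,2,0]
Step 7: delete h at [0, 4] -> counters=[1,2,0,0,0,0,0,0,1,1,0,0,0,0,2,1,2,0]
Step 8: delete axo at [8, 16] -> counters=[1,2,0,0,0,0,0,0,0,1,0,0,0,0,2,1,1,0]
Step 9: delete x at [14, 16] -> counters=[1,2,0,0,0,0,0,0,0,1,0,0,0,0,1,1,0,0]
Step 10: insert tbv at [9, 15] -> counters=[1,2,0,0,0,0,0,0,0,2,0,0,0,0,1,2,0,0]
Step 11: delete tbv at [9, 15] -> counters=[1,2,0,0,0,0,0,0,0,1,0,0,0,0,1,1,0,0]
Step 12: delete f at [0, 1] -> counters=[0,1,0,0,0,0,0,0,0,1,0,0,0,0,1,1,0,0]
Step 13: delete tbv at [9, 15] -> counters=[0,1,0,0,0,0,0,0,0,0,0,0,0,0,1,0,0,0]
Step 14: insert h at [0, 4] -> counters=[1,1,0,0,1,0,0,0,0,0,0,0,0,0,1,0,0,0]
Query o: check counters[0]=1 counters[1]=1 -> maybe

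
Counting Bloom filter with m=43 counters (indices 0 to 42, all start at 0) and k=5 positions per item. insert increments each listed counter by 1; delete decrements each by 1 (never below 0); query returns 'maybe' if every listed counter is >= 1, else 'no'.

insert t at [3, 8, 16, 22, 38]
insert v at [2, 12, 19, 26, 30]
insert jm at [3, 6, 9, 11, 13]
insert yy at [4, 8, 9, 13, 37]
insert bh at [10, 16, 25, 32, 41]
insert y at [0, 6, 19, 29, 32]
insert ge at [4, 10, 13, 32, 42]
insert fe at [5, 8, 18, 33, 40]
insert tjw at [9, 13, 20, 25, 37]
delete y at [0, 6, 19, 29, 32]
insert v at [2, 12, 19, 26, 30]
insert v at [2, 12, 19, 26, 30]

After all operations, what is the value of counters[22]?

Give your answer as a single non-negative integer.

Step 1: insert t at [3, 8, 16, 22, 38] -> counters=[0,0,0,1,0,0,0,0,1,0,0,0,0,0,0,0,1,0,0,0,0,0,1,0,0,0,0,0,0,0,0,0,0,0,0,0,0,0,1,0,0,0,0]
Step 2: insert v at [2, 12, 19, 26, 30] -> counters=[0,0,1,1,0,0,0,0,1,0,0,0,1,0,0,0,1,0,0,1,0,0,1,0,0,0,1,0,0,0,1,0,0,0,0,0,0,0,1,0,0,0,0]
Step 3: insert jm at [3, 6, 9, 11, 13] -> counters=[0,0,1,2,0,0,1,0,1,1,0,1,1,1,0,0,1,0,0,1,0,0,1,0,0,0,1,0,0,0,1,0,0,0,0,0,0,0,1,0,0,0,0]
Step 4: insert yy at [4, 8, 9, 13, 37] -> counters=[0,0,1,2,1,0,1,0,2,2,0,1,1,2,0,0,1,0,0,1,0,0,1,0,0,0,1,0,0,0,1,0,0,0,0,0,0,1,1,0,0,0,0]
Step 5: insert bh at [10, 16, 25, 32, 41] -> counters=[0,0,1,2,1,0,1,0,2,2,1,1,1,2,0,0,2,0,0,1,0,0,1,0,0,1,1,0,0,0,1,0,1,0,0,0,0,1,1,0,0,1,0]
Step 6: insert y at [0, 6, 19, 29, 32] -> counters=[1,0,1,2,1,0,2,0,2,2,1,1,1,2,0,0,2,0,0,2,0,0,1,0,0,1,1,0,0,1,1,0,2,0,0,0,0,1,1,0,0,1,0]
Step 7: insert ge at [4, 10, 13, 32, 42] -> counters=[1,0,1,2,2,0,2,0,2,2,2,1,1,3,0,0,2,0,0,2,0,0,1,0,0,1,1,0,0,1,1,0,3,0,0,0,0,1,1,0,0,1,1]
Step 8: insert fe at [5, 8, 18, 33, 40] -> counters=[1,0,1,2,2,1,2,0,3,2,2,1,1,3,0,0,2,0,1,2,0,0,1,0,0,1,1,0,0,1,1,0,3,1,0,0,0,1,1,0,1,1,1]
Step 9: insert tjw at [9, 13, 20, 25, 37] -> counters=[1,0,1,2,2,1,2,0,3,3,2,1,1,4,0,0,2,0,1,2,1,0,1,0,0,2,1,0,0,1,1,0,3,1,0,0,0,2,1,0,1,1,1]
Step 10: delete y at [0, 6, 19, 29, 32] -> counters=[0,0,1,2,2,1,1,0,3,3,2,1,1,4,0,0,2,0,1,1,1,0,1,0,0,2,1,0,0,0,1,0,2,1,0,0,0,2,1,0,1,1,1]
Step 11: insert v at [2, 12, 19, 26, 30] -> counters=[0,0,2,2,2,1,1,0,3,3,2,1,2,4,0,0,2,0,1,2,1,0,1,0,0,2,2,0,0,0,2,0,2,1,0,0,0,2,1,0,1,1,1]
Step 12: insert v at [2, 12, 19, 26, 30] -> counters=[0,0,3,2,2,1,1,0,3,3,2,1,3,4,0,0,2,0,1,3,1,0,1,0,0,2,3,0,0,0,3,0,2,1,0,0,0,2,1,0,1,1,1]
Final counters=[0,0,3,2,2,1,1,0,3,3,2,1,3,4,0,0,2,0,1,3,1,0,1,0,0,2,3,0,0,0,3,0,2,1,0,0,0,2,1,0,1,1,1] -> counters[22]=1

Answer: 1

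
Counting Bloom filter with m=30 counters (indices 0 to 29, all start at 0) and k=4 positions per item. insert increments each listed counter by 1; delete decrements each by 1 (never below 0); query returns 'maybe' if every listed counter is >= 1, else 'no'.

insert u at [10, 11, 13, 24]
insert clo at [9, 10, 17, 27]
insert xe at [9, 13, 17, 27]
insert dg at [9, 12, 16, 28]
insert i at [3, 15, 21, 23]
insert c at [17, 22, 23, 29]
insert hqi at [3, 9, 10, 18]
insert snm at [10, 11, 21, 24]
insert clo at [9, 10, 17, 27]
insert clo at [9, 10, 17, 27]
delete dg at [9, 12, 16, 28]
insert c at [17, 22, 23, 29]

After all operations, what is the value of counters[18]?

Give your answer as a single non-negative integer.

Answer: 1

Derivation:
Step 1: insert u at [10, 11, 13, 24] -> counters=[0,0,0,0,0,0,0,0,0,0,1,1,0,1,0,0,0,0,0,0,0,0,0,0,1,0,0,0,0,0]
Step 2: insert clo at [9, 10, 17, 27] -> counters=[0,0,0,0,0,0,0,0,0,1,2,1,0,1,0,0,0,1,0,0,0,0,0,0,1,0,0,1,0,0]
Step 3: insert xe at [9, 13, 17, 27] -> counters=[0,0,0,0,0,0,0,0,0,2,2,1,0,2,0,0,0,2,0,0,0,0,0,0,1,0,0,2,0,0]
Step 4: insert dg at [9, 12, 16, 28] -> counters=[0,0,0,0,0,0,0,0,0,3,2,1,1,2,0,0,1,2,0,0,0,0,0,0,1,0,0,2,1,0]
Step 5: insert i at [3, 15, 21, 23] -> counters=[0,0,0,1,0,0,0,0,0,3,2,1,1,2,0,1,1,2,0,0,0,1,0,1,1,0,0,2,1,0]
Step 6: insert c at [17, 22, 23, 29] -> counters=[0,0,0,1,0,0,0,0,0,3,2,1,1,2,0,1,1,3,0,0,0,1,1,2,1,0,0,2,1,1]
Step 7: insert hqi at [3, 9, 10, 18] -> counters=[0,0,0,2,0,0,0,0,0,4,3,1,1,2,0,1,1,3,1,0,0,1,1,2,1,0,0,2,1,1]
Step 8: insert snm at [10, 11, 21, 24] -> counters=[0,0,0,2,0,0,0,0,0,4,4,2,1,2,0,1,1,3,1,0,0,2,1,2,2,0,0,2,1,1]
Step 9: insert clo at [9, 10, 17, 27] -> counters=[0,0,0,2,0,0,0,0,0,5,5,2,1,2,0,1,1,4,1,0,0,2,1,2,2,0,0,3,1,1]
Step 10: insert clo at [9, 10, 17, 27] -> counters=[0,0,0,2,0,0,0,0,0,6,6,2,1,2,0,1,1,5,1,0,0,2,1,2,2,0,0,4,1,1]
Step 11: delete dg at [9, 12, 16, 28] -> counters=[0,0,0,2,0,0,0,0,0,5,6,2,0,2,0,1,0,5,1,0,0,2,1,2,2,0,0,4,0,1]
Step 12: insert c at [17, 22, 23, 29] -> counters=[0,0,0,2,0,0,0,0,0,5,6,2,0,2,0,1,0,6,1,0,0,2,2,3,2,0,0,4,0,2]
Final counters=[0,0,0,2,0,0,0,0,0,5,6,2,0,2,0,1,0,6,1,0,0,2,2,3,2,0,0,4,0,2] -> counters[18]=1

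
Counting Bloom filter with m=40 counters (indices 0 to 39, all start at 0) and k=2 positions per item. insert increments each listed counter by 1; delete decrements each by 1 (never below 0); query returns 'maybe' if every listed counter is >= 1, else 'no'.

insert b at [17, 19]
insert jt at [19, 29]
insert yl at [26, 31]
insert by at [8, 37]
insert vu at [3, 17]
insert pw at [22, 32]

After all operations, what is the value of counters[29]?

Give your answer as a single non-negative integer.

Answer: 1

Derivation:
Step 1: insert b at [17, 19] -> counters=[0,0,0,0,0,0,0,0,0,0,0,0,0,0,0,0,0,1,0,1,0,0,0,0,0,0,0,0,0,0,0,0,0,0,0,0,0,0,0,0]
Step 2: insert jt at [19, 29] -> counters=[0,0,0,0,0,0,0,0,0,0,0,0,0,0,0,0,0,1,0,2,0,0,0,0,0,0,0,0,0,1,0,0,0,0,0,0,0,0,0,0]
Step 3: insert yl at [26, 31] -> counters=[0,0,0,0,0,0,0,0,0,0,0,0,0,0,0,0,0,1,0,2,0,0,0,0,0,0,1,0,0,1,0,1,0,0,0,0,0,0,0,0]
Step 4: insert by at [8, 37] -> counters=[0,0,0,0,0,0,0,0,1,0,0,0,0,0,0,0,0,1,0,2,0,0,0,0,0,0,1,0,0,1,0,1,0,0,0,0,0,1,0,0]
Step 5: insert vu at [3, 17] -> counters=[0,0,0,1,0,0,0,0,1,0,0,0,0,0,0,0,0,2,0,2,0,0,0,0,0,0,1,0,0,1,0,1,0,0,0,0,0,1,0,0]
Step 6: insert pw at [22, 32] -> counters=[0,0,0,1,0,0,0,0,1,0,0,0,0,0,0,0,0,2,0,2,0,0,1,0,0,0,1,0,0,1,0,1,1,0,0,0,0,1,0,0]
Final counters=[0,0,0,1,0,0,0,0,1,0,0,0,0,0,0,0,0,2,0,2,0,0,1,0,0,0,1,0,0,1,0,1,1,0,0,0,0,1,0,0] -> counters[29]=1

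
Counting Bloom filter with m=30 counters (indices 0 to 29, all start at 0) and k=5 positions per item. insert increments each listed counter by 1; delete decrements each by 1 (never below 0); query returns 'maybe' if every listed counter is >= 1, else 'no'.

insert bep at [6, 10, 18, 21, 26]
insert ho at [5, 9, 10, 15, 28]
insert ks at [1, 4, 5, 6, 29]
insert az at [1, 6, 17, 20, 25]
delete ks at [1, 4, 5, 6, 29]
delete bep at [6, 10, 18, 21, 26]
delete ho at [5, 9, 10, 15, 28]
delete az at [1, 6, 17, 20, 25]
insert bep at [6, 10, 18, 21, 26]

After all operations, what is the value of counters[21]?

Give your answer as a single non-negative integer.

Answer: 1

Derivation:
Step 1: insert bep at [6, 10, 18, 21, 26] -> counters=[0,0,0,0,0,0,1,0,0,0,1,0,0,0,0,0,0,0,1,0,0,1,0,0,0,0,1,0,0,0]
Step 2: insert ho at [5, 9, 10, 15, 28] -> counters=[0,0,0,0,0,1,1,0,0,1,2,0,0,0,0,1,0,0,1,0,0,1,0,0,0,0,1,0,1,0]
Step 3: insert ks at [1, 4, 5, 6, 29] -> counters=[0,1,0,0,1,2,2,0,0,1,2,0,0,0,0,1,0,0,1,0,0,1,0,0,0,0,1,0,1,1]
Step 4: insert az at [1, 6, 17, 20, 25] -> counters=[0,2,0,0,1,2,3,0,0,1,2,0,0,0,0,1,0,1,1,0,1,1,0,0,0,1,1,0,1,1]
Step 5: delete ks at [1, 4, 5, 6, 29] -> counters=[0,1,0,0,0,1,2,0,0,1,2,0,0,0,0,1,0,1,1,0,1,1,0,0,0,1,1,0,1,0]
Step 6: delete bep at [6, 10, 18, 21, 26] -> counters=[0,1,0,0,0,1,1,0,0,1,1,0,0,0,0,1,0,1,0,0,1,0,0,0,0,1,0,0,1,0]
Step 7: delete ho at [5, 9, 10, 15, 28] -> counters=[0,1,0,0,0,0,1,0,0,0,0,0,0,0,0,0,0,1,0,0,1,0,0,0,0,1,0,0,0,0]
Step 8: delete az at [1, 6, 17, 20, 25] -> counters=[0,0,0,0,0,0,0,0,0,0,0,0,0,0,0,0,0,0,0,0,0,0,0,0,0,0,0,0,0,0]
Step 9: insert bep at [6, 10, 18, 21, 26] -> counters=[0,0,0,0,0,0,1,0,0,0,1,0,0,0,0,0,0,0,1,0,0,1,0,0,0,0,1,0,0,0]
Final counters=[0,0,0,0,0,0,1,0,0,0,1,0,0,0,0,0,0,0,1,0,0,1,0,0,0,0,1,0,0,0] -> counters[21]=1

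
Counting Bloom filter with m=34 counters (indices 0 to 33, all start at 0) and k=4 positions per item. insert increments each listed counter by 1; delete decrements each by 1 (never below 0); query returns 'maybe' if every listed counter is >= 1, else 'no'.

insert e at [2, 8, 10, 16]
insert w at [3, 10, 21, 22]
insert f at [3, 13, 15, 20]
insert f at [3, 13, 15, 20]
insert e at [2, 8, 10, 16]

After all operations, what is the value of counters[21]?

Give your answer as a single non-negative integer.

Step 1: insert e at [2, 8, 10, 16] -> counters=[0,0,1,0,0,0,0,0,1,0,1,0,0,0,0,0,1,0,0,0,0,0,0,0,0,0,0,0,0,0,0,0,0,0]
Step 2: insert w at [3, 10, 21, 22] -> counters=[0,0,1,1,0,0,0,0,1,0,2,0,0,0,0,0,1,0,0,0,0,1,1,0,0,0,0,0,0,0,0,0,0,0]
Step 3: insert f at [3, 13, 15, 20] -> counters=[0,0,1,2,0,0,0,0,1,0,2,0,0,1,0,1,1,0,0,0,1,1,1,0,0,0,0,0,0,0,0,0,0,0]
Step 4: insert f at [3, 13, 15, 20] -> counters=[0,0,1,3,0,0,0,0,1,0,2,0,0,2,0,2,1,0,0,0,2,1,1,0,0,0,0,0,0,0,0,0,0,0]
Step 5: insert e at [2, 8, 10, 16] -> counters=[0,0,2,3,0,0,0,0,2,0,3,0,0,2,0,2,2,0,0,0,2,1,1,0,0,0,0,0,0,0,0,0,0,0]
Final counters=[0,0,2,3,0,0,0,0,2,0,3,0,0,2,0,2,2,0,0,0,2,1,1,0,0,0,0,0,0,0,0,0,0,0] -> counters[21]=1

Answer: 1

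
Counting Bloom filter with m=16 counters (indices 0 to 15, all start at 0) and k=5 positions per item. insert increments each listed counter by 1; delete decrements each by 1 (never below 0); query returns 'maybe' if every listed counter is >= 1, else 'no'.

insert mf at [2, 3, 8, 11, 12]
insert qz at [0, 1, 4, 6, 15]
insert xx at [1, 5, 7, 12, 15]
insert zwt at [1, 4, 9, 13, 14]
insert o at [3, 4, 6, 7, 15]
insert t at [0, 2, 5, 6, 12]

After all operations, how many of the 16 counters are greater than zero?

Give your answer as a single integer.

Step 1: insert mf at [2, 3, 8, 11, 12] -> counters=[0,0,1,1,0,0,0,0,1,0,0,1,1,0,0,0]
Step 2: insert qz at [0, 1, 4, 6, 15] -> counters=[1,1,1,1,1,0,1,0,1,0,0,1,1,0,0,1]
Step 3: insert xx at [1, 5, 7, 12, 15] -> counters=[1,2,1,1,1,1,1,1,1,0,0,1,2,0,0,2]
Step 4: insert zwt at [1, 4, 9, 13, 14] -> counters=[1,3,1,1,2,1,1,1,1,1,0,1,2,1,1,2]
Step 5: insert o at [3, 4, 6, 7, 15] -> counters=[1,3,1,2,3,1,2,2,1,1,0,1,2,1,1,3]
Step 6: insert t at [0, 2, 5, 6, 12] -> counters=[2,3,2,2,3,2,3,2,1,1,0,1,3,1,1,3]
Final counters=[2,3,2,2,3,2,3,2,1,1,0,1,3,1,1,3] -> 15 nonzero

Answer: 15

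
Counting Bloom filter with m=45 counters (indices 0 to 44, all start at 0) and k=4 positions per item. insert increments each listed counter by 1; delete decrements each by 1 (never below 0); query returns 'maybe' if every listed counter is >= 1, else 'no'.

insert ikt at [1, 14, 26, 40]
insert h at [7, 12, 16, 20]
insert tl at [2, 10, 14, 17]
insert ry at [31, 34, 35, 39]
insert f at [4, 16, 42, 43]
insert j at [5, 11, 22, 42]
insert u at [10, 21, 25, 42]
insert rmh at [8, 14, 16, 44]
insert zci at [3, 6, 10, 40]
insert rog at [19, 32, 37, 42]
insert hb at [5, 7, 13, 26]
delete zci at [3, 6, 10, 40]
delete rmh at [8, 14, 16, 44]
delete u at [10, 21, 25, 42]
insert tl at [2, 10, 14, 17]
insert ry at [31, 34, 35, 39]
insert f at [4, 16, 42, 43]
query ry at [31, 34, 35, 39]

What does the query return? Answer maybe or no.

Step 1: insert ikt at [1, 14, 26, 40] -> counters=[0,1,0,0,0,0,0,0,0,0,0,0,0,0,1,0,0,0,0,0,0,0,0,0,0,0,1,0,0,0,0,0,0,0,0,0,0,0,0,0,1,0,0,0,0]
Step 2: insert h at [7, 12, 16, 20] -> counters=[0,1,0,0,0,0,0,1,0,0,0,0,1,0,1,0,1,0,0,0,1,0,0,0,0,0,1,0,0,0,0,0,0,0,0,0,0,0,0,0,1,0,0,0,0]
Step 3: insert tl at [2, 10, 14, 17] -> counters=[0,1,1,0,0,0,0,1,0,0,1,0,1,0,2,0,1,1,0,0,1,0,0,0,0,0,1,0,0,0,0,0,0,0,0,0,0,0,0,0,1,0,0,0,0]
Step 4: insert ry at [31, 34, 35, 39] -> counters=[0,1,1,0,0,0,0,1,0,0,1,0,1,0,2,0,1,1,0,0,1,0,0,0,0,0,1,0,0,0,0,1,0,0,1,1,0,0,0,1,1,0,0,0,0]
Step 5: insert f at [4, 16, 42, 43] -> counters=[0,1,1,0,1,0,0,1,0,0,1,0,1,0,2,0,2,1,0,0,1,0,0,0,0,0,1,0,0,0,0,1,0,0,1,1,0,0,0,1,1,0,1,1,0]
Step 6: insert j at [5, 11, 22, 42] -> counters=[0,1,1,0,1,1,0,1,0,0,1,1,1,0,2,0,2,1,0,0,1,0,1,0,0,0,1,0,0,0,0,1,0,0,1,1,0,0,0,1,1,0,2,1,0]
Step 7: insert u at [10, 21, 25, 42] -> counters=[0,1,1,0,1,1,0,1,0,0,2,1,1,0,2,0,2,1,0,0,1,1,1,0,0,1,1,0,0,0,0,1,0,0,1,1,0,0,0,1,1,0,3,1,0]
Step 8: insert rmh at [8, 14, 16, 44] -> counters=[0,1,1,0,1,1,0,1,1,0,2,1,1,0,3,0,3,1,0,0,1,1,1,0,0,1,1,0,0,0,0,1,0,0,1,1,0,0,0,1,1,0,3,1,1]
Step 9: insert zci at [3, 6, 10, 40] -> counters=[0,1,1,1,1,1,1,1,1,0,3,1,1,0,3,0,3,1,0,0,1,1,1,0,0,1,1,0,0,0,0,1,0,0,1,1,0,0,0,1,2,0,3,1,1]
Step 10: insert rog at [19, 32, 37, 42] -> counters=[0,1,1,1,1,1,1,1,1,0,3,1,1,0,3,0,3,1,0,1,1,1,1,0,0,1,1,0,0,0,0,1,1,0,1,1,0,1,0,1,2,0,4,1,1]
Step 11: insert hb at [5, 7, 13, 26] -> counters=[0,1,1,1,1,2,1,2,1,0,3,1,1,1,3,0,3,1,0,1,1,1,1,0,0,1,2,0,0,0,0,1,1,0,1,1,0,1,0,1,2,0,4,1,1]
Step 12: delete zci at [3, 6, 10, 40] -> counters=[0,1,1,0,1,2,0,2,1,0,2,1,1,1,3,0,3,1,0,1,1,1,1,0,0,1,2,0,0,0,0,1,1,0,1,1,0,1,0,1,1,0,4,1,1]
Step 13: delete rmh at [8, 14, 16, 44] -> counters=[0,1,1,0,1,2,0,2,0,0,2,1,1,1,2,0,2,1,0,1,1,1,1,0,0,1,2,0,0,0,0,1,1,0,1,1,0,1,0,1,1,0,4,1,0]
Step 14: delete u at [10, 21, 25, 42] -> counters=[0,1,1,0,1,2,0,2,0,0,1,1,1,1,2,0,2,1,0,1,1,0,1,0,0,0,2,0,0,0,0,1,1,0,1,1,0,1,0,1,1,0,3,1,0]
Step 15: insert tl at [2, 10, 14, 17] -> counters=[0,1,2,0,1,2,0,2,0,0,2,1,1,1,3,0,2,2,0,1,1,0,1,0,0,0,2,0,0,0,0,1,1,0,1,1,0,1,0,1,1,0,3,1,0]
Step 16: insert ry at [31, 34, 35, 39] -> counters=[0,1,2,0,1,2,0,2,0,0,2,1,1,1,3,0,2,2,0,1,1,0,1,0,0,0,2,0,0,0,0,2,1,0,2,2,0,1,0,2,1,0,3,1,0]
Step 17: insert f at [4, 16, 42, 43] -> counters=[0,1,2,0,2,2,0,2,0,0,2,1,1,1,3,0,3,2,0,1,1,0,1,0,0,0,2,0,0,0,0,2,1,0,2,2,0,1,0,2,1,0,4,2,0]
Query ry: check counters[31]=2 counters[34]=2 counters[35]=2 counters[39]=2 -> maybe

Answer: maybe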